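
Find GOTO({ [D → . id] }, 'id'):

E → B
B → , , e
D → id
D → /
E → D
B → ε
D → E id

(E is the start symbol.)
GOTO(I, 'id') = CLOSURE({ [A → αX.β] : [A → α.Xβ] ∈ I, X = 'id' })

Items with dot before 'id', with the dot advanced:
  [D → . id] → [D → id .]
Closure adds nothing (no advanced item has the dot before a non-terminal).

GOTO = { [D → id .] }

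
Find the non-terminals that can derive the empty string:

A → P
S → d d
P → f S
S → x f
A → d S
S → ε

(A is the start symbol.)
A non-terminal is nullable if it can derive ε (the empty string): either it has an ε-production, or it has a production whose right-hand side consists entirely of nullable non-terminals.

ε-productions: S → ε
So S is immediately nullable.
No further non-terminal can be added: every production for the remaining non-terminals contains a terminal or a non-nullable non-terminal.
Nullable = { 'S' }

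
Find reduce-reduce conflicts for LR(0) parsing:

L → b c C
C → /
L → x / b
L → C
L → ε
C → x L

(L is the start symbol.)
A reduce-reduce conflict occurs when an LR(0) state has two complete items [A → α .] and [B → β .] — both call for a reduction, and with no lookahead the parser cannot choose between them.

Augment with L' → L and build the canonical LR(0) collection (I0 = CLOSURE({[L' → . L]}), then GOTO on every symbol after a dot until no new states appear). It has 12 states:
  I0: { [C → . /], [C → . x L], [L → . C], [L → . b c C], [L → . x / b], [L → .], [L' → . L] }  — shift, reduce
  I1: { [C → / .] }  — reduce
  I2: { [L → C .] }  — reduce
  I3: { [L' → L .] }  — accept
  I4: { [L → b . c C] }  — shift
  I5: { [C → . /], [C → . x L], [C → x . L], [L → . C], [L → . b c C], [L → . x / b], [L → .], [L → x . / b] }  — shift, reduce
  I6: { [C → / .], [L → x / . b] }  — shift, reduce
  I7: { [C → x L .] }  — reduce
  I8: { [L → x / b .] }  — reduce
  I9: { [C → . /], [C → . x L], [L → b c . C] }  — shift
  I10: { [L → b c C .] }  — reduce
  I11: { [C → . /], [C → . x L], [C → x . L], [L → . C], [L → . b c C], [L → . x / b], [L → .] }  — shift, reduce

No state contains more than one complete item.

Answer: No reduce-reduce conflicts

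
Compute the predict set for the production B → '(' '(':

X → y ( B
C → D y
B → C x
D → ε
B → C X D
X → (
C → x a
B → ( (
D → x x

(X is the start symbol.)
PREDICT(B → '(' '(') = (FIRST(RHS) \ {ε}) ∪ (FOLLOW(B) if ε ∈ FIRST(RHS), i.e. RHS ⇒* ε)
FIRST('(' '(') = { '(' }
ε ∉ FIRST('(' '('), so FOLLOW(B) is not added.
PREDICT(B → '(' '(') = { '(' }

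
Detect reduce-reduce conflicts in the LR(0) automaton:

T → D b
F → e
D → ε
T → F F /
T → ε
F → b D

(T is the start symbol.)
A reduce-reduce conflict occurs when an LR(0) state has two complete items [A → α .] and [B → β .] — both call for a reduction, and with no lookahead the parser cannot choose between them.

Augment with T' → T and build the canonical LR(0) collection (I0 = CLOSURE({[T' → . T]}), then GOTO on every symbol after a dot until no new states appear). It has 10 states:
  I0: { [D → .], [F → . b D], [F → . e], [T → . D b], [T → . F F /], [T → .], [T' → . T] }  — shift, 2 reduces
  I1: { [T → D . b] }  — shift
  I2: { [F → . b D], [F → . e], [T → F . F /] }  — shift
  I3: { [T' → T .] }  — accept
  I4: { [D → .], [F → b . D] }  — reduce
  I5: { [F → e .] }  — reduce
  I6: { [F → b D .] }  — reduce
  I7: { [T → F F . /] }  — shift
  I8: { [T → F F / .] }  — reduce
  I9: { [T → D b .] }  — reduce

I0 contains complete items [D → .], [T → .] — reduce-reduce conflict.

Answer: Yes — I0: [D → .] vs [T → .]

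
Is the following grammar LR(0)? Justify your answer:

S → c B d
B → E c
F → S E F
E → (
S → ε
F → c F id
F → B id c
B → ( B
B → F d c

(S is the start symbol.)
No. Shift-reduce conflict between [S → .] and [S → . c B d]

A grammar is LR(0) if no state in the canonical LR(0) collection has:
  - both a shift item (dot before a terminal) and a complete item (shift-reduce conflict), or
  - two or more complete items (reduce-reduce conflict; the accept item [S' → S .] counts as a complete item here).

Augment with S' → S and build the canonical LR(0) collection (I0 = CLOSURE({[S' → . S]}), then GOTO on every symbol after a dot until no new states appear). It has 22 states:
  I0: { [S → . c B d], [S → .], [S' → . S] }  — shift, reduce
  I1: { [S' → S .] }  — accept
  I2: { [B → . ( B], [B → . E c], [B → . F d c], [E → . (], [F → . B id c], [F → . S E F], [F → . c F id], [S → . c B d], [S → .], [S → c . B d] }  — shift, reduce
  I3: { [B → ( . B], [B → . ( B], [B → . E c], [B → . F d c], [E → ( .], [E → . (], [F → . B id c], [F → . S E F], [F → . c F id], [S → . c B d], [S → .] }  — shift, 2 reduces
  I4: { [F → B . id c], [S → c B . d] }  — shift
  I5: { [B → E . c] }  — shift
  I6: { [B → F . d c] }  — shift
  I7: { [E → . (], [F → S . E F] }  — shift
  I8: { [B → . ( B], [B → . E c], [B → . F d c], [E → . (], [F → . B id c], [F → . S E F], [F → . c F id], [F → c . F id], [S → . c B d], [S → .], [S → c . B d] }  — shift, reduce
  I9: { [B → F . d c], [F → c F . id] }  — shift
  I10: { [B → F d . c] }  — shift
  I11: { [F → c F id .] }  — reduce
  I12: { [B → F d c .] }  — reduce
  I13: { [E → ( .] }  — reduce
  I14: { [B → . ( B], [B → . E c], [B → . F d c], [E → . (], [F → . B id c], [F → . S E F], [F → . c F id], [F → S E . F], [S → . c B d], [S → .] }  — shift, reduce
  I15: { [F → B . id c] }  — shift
  I16: { [B → F . d c], [F → S E F .] }  — shift, reduce
  I17: { [F → B id . c] }  — shift
  I18: { [F → B id c .] }  — reduce
  I19: { [B → E c .] }  — reduce
  I20: { [S → c B d .] }  — reduce
  I21: { [B → ( B .], [F → B . id c] }  — shift, reduce

Conflict in state I0:
  Shift-reduce conflict between [S → .] and [S → . c B d]
So the grammar is NOT LR(0).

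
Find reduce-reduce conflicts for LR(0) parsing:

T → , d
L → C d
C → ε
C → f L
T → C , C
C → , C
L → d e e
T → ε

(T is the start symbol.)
Yes — I0: [C → .] vs [T → .]

A reduce-reduce conflict occurs when an LR(0) state has two complete items [A → α .] and [B → β .] — both call for a reduction, and with no lookahead the parser cannot choose between them.

Augment with T' → T and build the canonical LR(0) collection (I0 = CLOSURE({[T' → . T]}), then GOTO on every symbol after a dot until no new states appear). It has 16 states:
  I0: { [C → . , C], [C → . f L], [C → .], [T → . , d], [T → . C , C], [T → .], [T' → . T] }  — shift, 2 reduces
  I1: { [C → , . C], [C → . , C], [C → . f L], [C → .], [T → , . d] }  — shift, reduce
  I2: { [T → C . , C] }  — shift
  I3: { [T' → T .] }  — accept
  I4: { [C → . , C], [C → . f L], [C → .], [C → f . L], [L → . C d], [L → . d e e] }  — shift, reduce
  I5: { [C → , . C], [C → . , C], [C → . f L], [C → .] }  — shift, reduce
  I6: { [L → C . d] }  — shift
  I7: { [C → f L .] }  — reduce
  I8: { [L → d . e e] }  — shift
  I9: { [L → d e . e] }  — shift
  I10: { [L → d e e .] }  — reduce
  I11: { [L → C d .] }  — reduce
  I12: { [C → , C .] }  — reduce
  I13: { [C → . , C], [C → . f L], [C → .], [T → C , . C] }  — shift, reduce
  I14: { [T → C , C .] }  — reduce
  I15: { [T → , d .] }  — reduce

I0 contains complete items [C → .], [T → .] — reduce-reduce conflict.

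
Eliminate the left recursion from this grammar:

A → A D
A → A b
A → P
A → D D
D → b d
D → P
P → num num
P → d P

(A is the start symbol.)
A → P A'
A → D D A'
A' → D A'
A' → b A'
A' → ε
D → b d
D → P
P → num num
P → d P

A is directly left-recursive. The standard transformation for
  A → A α₁ | ... | A α_m | β₁ | ... | β_n
is
  A  → β₁ A' | ... | β_n A'
  A' → α₁ A' | ... | α_m A' | ε

A → P becomes A → P A'
A → D D becomes A → D D A'
A → A D becomes A' → D A'
A → A b becomes A' → b A'
Add A' → ε

Productions for other non-terminals are unchanged:
  D → b d
  D → P
  P → num num
  P → d P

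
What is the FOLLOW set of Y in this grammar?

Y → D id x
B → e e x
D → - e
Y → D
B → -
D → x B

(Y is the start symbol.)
{ $ }

To compute FOLLOW(Y), find every occurrence of Y on a right-hand side N → α Y β: add FIRST(β) \ {ε}, and if β is empty or nullable also add FOLLOW(N). Iterate to a fixed point.

Y is the start symbol, so $ ∈ FOLLOW(Y).
Y does not occur on any right-hand side.

Taking the union: FOLLOW(Y) = { $ }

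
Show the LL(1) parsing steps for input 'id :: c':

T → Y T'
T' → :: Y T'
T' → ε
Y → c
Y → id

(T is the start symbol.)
Stack is shown with the top on the left.

Stack      Input      Action
----------------------------
T $        id :: c $  output T → Y T'
Y T' $     id :: c $  output Y → id
id T' $    id :: c $  match 'id'
T' $       :: c $     output T' → :: Y T'
:: Y T' $  :: c $     match '::'
Y T' $     c $        output Y → c
c T' $     c $        match 'c'
T' $       $          output T' → ε
$          $          accept

The string is accepted.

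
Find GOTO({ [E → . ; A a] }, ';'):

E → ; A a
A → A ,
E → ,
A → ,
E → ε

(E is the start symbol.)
GOTO(I, ';') = CLOSURE({ [A → αX.β] : [A → α.Xβ] ∈ I, X = ';' })

Items with dot before ';', with the dot advanced:
  [E → . ; A a] → [E → ; . A a]
Closure of the advanced items:
  [E → ; . A a] has the dot before A: add [A → . A ,], [A → . ,]

GOTO = { [A → . ,], [A → . A ,], [E → ; . A a] }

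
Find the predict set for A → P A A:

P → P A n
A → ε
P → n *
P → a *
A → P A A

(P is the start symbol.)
{ 'a', 'n' }

PREDICT(A → P A A) = (FIRST(RHS) \ {ε}) ∪ (FOLLOW(A) if ε ∈ FIRST(RHS), i.e. RHS ⇒* ε)
FIRST(P) = { 'a', 'n' }
FIRST(P A A) = { 'a', 'n' }
ε ∉ FIRST(P A A), so FOLLOW(A) is not added.
PREDICT(A → P A A) = { 'a', 'n' }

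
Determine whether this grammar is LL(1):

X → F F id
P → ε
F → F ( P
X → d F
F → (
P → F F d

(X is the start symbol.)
No. Predict set conflict for P: { '(' }

A grammar is LL(1) if for each non-terminal N with multiple productions, the predict sets of those productions are pairwise disjoint, where PREDICT(N → α) = (FIRST(α) \ {ε}) ∪ (FOLLOW(N) if α ⇒* ε).

Relevant sets:
  FIRST(F) = { '(' }
  FOLLOW(P) = { $, '(', 'd', 'id' }

For X:
  PREDICT(X → F F id) = { '(' }
  PREDICT(X → d F) = { 'd' }
For P:
  PREDICT(P → ε) = { $, '(', 'd', 'id' }
  PREDICT(P → F F d) = { '(' }
For F:
  PREDICT(F → F '(' P) = { '(' }
  PREDICT(F → '(') = { '(' }

Conflict found: Predict set conflict for P: { '(' }
The grammar is NOT LL(1).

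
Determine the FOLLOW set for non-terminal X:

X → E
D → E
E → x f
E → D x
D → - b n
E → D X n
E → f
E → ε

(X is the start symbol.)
X is the start symbol, so $ ∈ FOLLOW(X).
In E → D X n: X is followed by n, add FIRST(n) \ {ε} = { 'n' }

Taking the union: FOLLOW(X) = { $, 'n' }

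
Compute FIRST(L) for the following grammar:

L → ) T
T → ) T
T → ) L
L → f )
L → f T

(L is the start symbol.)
{ ')', 'f' }

To compute FIRST(L), examine every production with L on the left-hand side, reading each right-hand side left to right until a non-nullable symbol is reached.

From L → ) T:
  - ')' is a terminal: add ')' and stop
From L → f ):
  - f is a terminal: add 'f' and stop
From L → f T:
  - f is a terminal: add 'f' and stop

Collecting: FIRST(L) = { ')', 'f' }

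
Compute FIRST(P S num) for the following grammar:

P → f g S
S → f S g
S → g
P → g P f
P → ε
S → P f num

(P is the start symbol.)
FIRST sets of the non-terminals involved (from the grammar, by fixed-point iteration):
  FIRST(P) = { 'f', 'g', ε }
  FIRST(S) = { 'f', 'g' }

To compute FIRST(P S num), process the symbols left to right:
Symbol P is a non-terminal. Add FIRST(P) \ {ε} = { 'f', 'g' }
P is nullable (ε ∈ FIRST(P)), continue to the next symbol.
Symbol S is a non-terminal. Add FIRST(S) \ {ε} = { 'f', 'g' }
S is not nullable (ε ∉ FIRST(S)), so stop here.
FIRST(P S num) = { 'f', 'g' }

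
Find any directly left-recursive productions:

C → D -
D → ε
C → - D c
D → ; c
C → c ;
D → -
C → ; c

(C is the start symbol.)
Direct left recursion occurs when N → N α for some non-terminal N (the right-hand side begins with the left-hand side itself).

C → D -: starts with D
D → ε: starts with ε
C → - D c: starts with '-'
D → ; c: starts with ';'
C → c ;: starts with c
D → -: starts with '-'
C → ; c: starts with ';'

No direct left recursion found.

Answer: No direct left recursion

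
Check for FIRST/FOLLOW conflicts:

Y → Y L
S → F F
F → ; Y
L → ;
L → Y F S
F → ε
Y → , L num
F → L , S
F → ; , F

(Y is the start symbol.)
Yes. F → ';' Y with FOLLOW(F) on { ';' }; F → L ',' S with FOLLOW(F) on { ',', ';' }; F → ';' ',' F with FOLLOW(F) on { ';' }

Nullable non-terminals: F, S.
FIRST sets used below: FIRST(L) = { ',', ';' }

F: nullable alternative(s) F → ε; FOLLOW(F) = { $, ',', ';', 'num' }
  F → ; Y: FIRST \ {ε} = { ';' } — overlaps FOLLOW(F) on { ';' }: CONFLICT
  F → ε: FIRST \ {ε} = { } — this is the only nullable alternative, skip
  F → L , S: FIRST \ {ε} = { ',', ';' } — overlaps FOLLOW(F) on { ',', ';' }: CONFLICT
  F → ; , F: FIRST \ {ε} = { ';' } — overlaps FOLLOW(F) on { ';' }: CONFLICT
S has a nullable alternative but only one production, so nothing to check.

L, Y have no nullable alternative, so no FIRST/FOLLOW check is needed there.

So the grammar has 3 FIRST/FOLLOW conflicts (marked CONFLICT above).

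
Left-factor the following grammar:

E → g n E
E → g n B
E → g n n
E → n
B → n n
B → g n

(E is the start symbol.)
Left-factoring transforms A → αβ₁ | αβ₂ into A → αA' and A' → β₁ | β₂
(α is the longest common prefix among the alternatives). Repeat until
no nonterminal has two alternatives with a common prefix.

Round 1: E has alternatives sharing prefix 'g n'. Introduce E': E → g n E'
  Add: E' → E
  Add: E' → B
  Add: E' → n

No remaining common prefixes — done.

Resulting grammar:
E → g n E'
E' → E
E' → B
E' → n
E → n
B → n n
B → g n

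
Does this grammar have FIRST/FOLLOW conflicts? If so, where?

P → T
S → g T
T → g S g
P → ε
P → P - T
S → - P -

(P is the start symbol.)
Yes. P → P '-' T with FOLLOW(P) on { '-' }

A FIRST/FOLLOW conflict occurs when a non-terminal N has a nullable alternative N → β (β ⇒* ε) and another alternative N → α with FIRST(α) ∩ FOLLOW(N) ≠ ∅: on such a lookahead the parser cannot decide between expanding α and letting N vanish via β.

Nullable non-terminals: P.
FIRST sets used below: FIRST(T) = { 'g' }, FIRST(P) = { '-', 'g', ε }

P: nullable alternative(s) P → ε; FOLLOW(P) = { $, '-' }
  P → T: FIRST \ {ε} = { 'g' } — disjoint from FOLLOW(P)
  P → ε: FIRST \ {ε} = { } — this is the only nullable alternative, skip
  P → P - T: FIRST \ {ε} = { '-', 'g' } — overlaps FOLLOW(P) on { '-' }: CONFLICT

S, T have no nullable alternative, so no FIRST/FOLLOW check is needed there.

So the grammar has 1 FIRST/FOLLOW conflict (marked CONFLICT above).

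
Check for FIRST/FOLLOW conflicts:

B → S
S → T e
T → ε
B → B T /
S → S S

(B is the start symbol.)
Nullable non-terminals: T.
T has a nullable alternative but only one production, so nothing to check.

B, S have no nullable alternative, so no FIRST/FOLLOW check is needed there.

No FIRST/FOLLOW conflicts found.

Answer: No FIRST/FOLLOW conflicts.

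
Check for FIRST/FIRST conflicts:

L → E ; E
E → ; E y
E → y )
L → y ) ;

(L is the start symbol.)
A FIRST/FIRST conflict occurs when two productions N → α and N → β for the same non-terminal have FIRST(α) ∩ FIRST(β) ≠ ∅ (with ε ∈ FIRST of a nullable right-hand side, so two nullable alternatives also conflict).

FIRST sets of the non-terminals at (or reachable through a nullable prefix from) the front of some alternative:
  FIRST(E) = { ';', 'y' }

Productions for L:
  L → E ; E: FIRST = { ';', 'y' }
  L → y ) ;: FIRST = { 'y' }
Productions for E:
  E → ; E y: FIRST = { ';' }
  E → y ): FIRST = { 'y' }

Conflict for L: L → E ; E and L → y ) ;
  Overlap: { 'y' }

Answer: Yes. L → E ';' E / L → y ')' ';' on { 'y' }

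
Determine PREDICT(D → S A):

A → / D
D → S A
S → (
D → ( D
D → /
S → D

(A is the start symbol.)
PREDICT(D → S A) = (FIRST(RHS) \ {ε}) ∪ (FOLLOW(D) if ε ∈ FIRST(RHS), i.e. RHS ⇒* ε)
FIRST(S) = { '(', '/' }
FIRST(S A) = { '(', '/' }
ε ∉ FIRST(S A), so FOLLOW(D) is not added.
PREDICT(D → S A) = { '(', '/' }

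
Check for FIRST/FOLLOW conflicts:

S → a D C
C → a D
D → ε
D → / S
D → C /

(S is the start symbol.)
Nullable non-terminals: D.
FIRST sets used below: FIRST(C) = { 'a' }

D: nullable alternative(s) D → ε; FOLLOW(D) = { $, '/', 'a' }
  D → ε: FIRST \ {ε} = { } — this is the only nullable alternative, skip
  D → / S: FIRST \ {ε} = { '/' } — overlaps FOLLOW(D) on { '/' }: CONFLICT
  D → C /: FIRST \ {ε} = { 'a' } — overlaps FOLLOW(D) on { 'a' }: CONFLICT

C, S have no nullable alternative, so no FIRST/FOLLOW check is needed there.

So the grammar has 2 FIRST/FOLLOW conflicts (marked CONFLICT above).

Answer: Yes. D → '/' S with FOLLOW(D) on { '/' }; D → C '/' with FOLLOW(D) on { 'a' }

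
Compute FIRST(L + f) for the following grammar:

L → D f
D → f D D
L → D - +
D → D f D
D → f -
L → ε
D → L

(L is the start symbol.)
{ '+', '-', 'f' }

FIRST sets of the non-terminals involved (from the grammar, by fixed-point iteration):
  FIRST(L) = { '-', 'f', ε }

To compute FIRST(L + f), process the symbols left to right:
Symbol L is a non-terminal. Add FIRST(L) \ {ε} = { '-', 'f' }
L is nullable (ε ∈ FIRST(L)), continue to the next symbol.
Symbol + is a terminal. Add '+' and stop.
FIRST(L + f) = { '+', '-', 'f' }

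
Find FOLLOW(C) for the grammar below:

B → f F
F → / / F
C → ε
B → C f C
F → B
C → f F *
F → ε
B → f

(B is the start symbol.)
To compute FOLLOW(C), find every occurrence of C on a right-hand side N → α C β: add FIRST(β) \ {ε}, and if β is empty or nullable also add FOLLOW(N). Iterate to a fixed point.

In B → C f C: C is followed by f C, add FIRST(f C) \ {ε} = { 'f' }
In B → C f C: C is at the end, add FOLLOW(B)

The FOLLOW sets referred to above (computed the same way, to a fixed point):
  FOLLOW(B) = { $, '*' }

Taking the union: FOLLOW(C) = { $, '*', 'f' }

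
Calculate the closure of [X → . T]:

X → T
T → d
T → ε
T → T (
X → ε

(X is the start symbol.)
{ [T → . T (], [T → . d], [T → .], [X → . T] }

To compute CLOSURE, for each item [A → α.Bβ] where B is a non-terminal, add [B → .γ] for all productions B → γ; repeat for the newly added items until nothing changes.

Start with: [X → . T]
  [X → . T] has the dot before T: add [T → . d], [T → .], [T → . T (]
No further items can be added.

CLOSURE = { [T → . T (], [T → . d], [T → .], [X → . T] }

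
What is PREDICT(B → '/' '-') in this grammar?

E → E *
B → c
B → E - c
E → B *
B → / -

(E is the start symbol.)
PREDICT(B → '/' '-') = (FIRST(RHS) \ {ε}) ∪ (FOLLOW(B) if ε ∈ FIRST(RHS), i.e. RHS ⇒* ε)
FIRST('/' '-') = { '/' }
ε ∉ FIRST('/' '-'), so FOLLOW(B) is not added.
PREDICT(B → '/' '-') = { '/' }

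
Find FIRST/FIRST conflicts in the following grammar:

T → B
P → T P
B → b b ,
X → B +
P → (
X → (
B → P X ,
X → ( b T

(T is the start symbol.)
FIRST sets of the non-terminals at (or reachable through a nullable prefix from) the front of some alternative:
  FIRST(T) = { '(', 'b' }
  FIRST(P) = { '(', 'b' }
  FIRST(B) = { '(', 'b' }

Productions for P:
  P → T P: FIRST = { '(', 'b' }
  P → (: FIRST = { '(' }
Productions for B:
  B → b b ,: FIRST = { 'b' }
  B → P X ,: FIRST = { '(', 'b' }
Productions for X:
  X → B +: FIRST = { '(', 'b' }
  X → (: FIRST = { '(' }
  X → ( b T: FIRST = { '(' }
T has only one production, so no FIRST/FIRST conflict is possible there.

Conflict for P: P → T P and P → (
  Overlap: { '(' }
Conflict for B: B → b b , and B → P X ,
  Overlap: { 'b' }
Conflict for X: X → B + and X → (
  Overlap: { '(' }
Conflict for X: X → B + and X → ( b T
  Overlap: { '(' }
Conflict for X: X → ( and X → ( b T
  Overlap: { '(' }

Answer: Yes. P → T P / P → '(' on { '(' }; B → b b ',' / B → P X ',' on { 'b' }; X → B '+' / X → '(' on { '(' }; X → B '+' / X → '(' b T on { '(' }; X → '(' / X → '(' b T on { '(' }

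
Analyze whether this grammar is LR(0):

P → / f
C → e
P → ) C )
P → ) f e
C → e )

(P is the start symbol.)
Augment with P' → P and build the canonical LR(0) collection (I0 = CLOSURE({[P' → . P]}), then GOTO on every symbol after a dot until no new states appear). It has 11 states:
  I0: { [P → . ) C )], [P → . ) f e], [P → . / f], [P' → . P] }  — shift
  I1: { [C → . e )], [C → . e], [P → ) . C )], [P → ) . f e] }  — shift
  I2: { [P → / . f] }  — shift
  I3: { [P' → P .] }  — accept
  I4: { [P → / f .] }  — reduce
  I5: { [P → ) C . )] }  — shift
  I6: { [C → e . )], [C → e .] }  — shift, reduce
  I7: { [P → ) f . e] }  — shift
  I8: { [P → ) f e .] }  — reduce
  I9: { [C → e ) .] }  — reduce
  I10: { [P → ) C ) .] }  — reduce

Conflict in state I6:
  Shift-reduce conflict between [C → e .] and [C → e . )]
So the grammar is NOT LR(0).

Answer: No. Shift-reduce conflict between [C → e .] and [C → e . )]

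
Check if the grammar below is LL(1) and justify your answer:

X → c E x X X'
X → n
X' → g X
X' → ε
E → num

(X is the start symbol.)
No. Predict set conflict for X': { 'g' }

A grammar is LL(1) if for each non-terminal N with multiple productions, the predict sets of those productions are pairwise disjoint, where PREDICT(N → α) = (FIRST(α) \ {ε}) ∪ (FOLLOW(N) if α ⇒* ε).

Relevant sets:
  FOLLOW(X') = { $, 'g' }

For X:
  PREDICT(X → c E x X X') = { 'c' }
  PREDICT(X → n) = { 'n' }
For X':
  PREDICT(X' → g X) = { 'g' }
  PREDICT(X' → ε) = { $, 'g' }
E has a single production, so nothing to check there.

Conflict found: Predict set conflict for X': { 'g' }
The grammar is NOT LL(1).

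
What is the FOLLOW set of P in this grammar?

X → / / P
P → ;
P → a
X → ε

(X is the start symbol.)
{ $ }

To compute FOLLOW(P), find every occurrence of P on a right-hand side N → α P β: add FIRST(β) \ {ε}, and if β is empty or nullable also add FOLLOW(N). Iterate to a fixed point.

In X → / / P: P is at the end, add FOLLOW(X)

The FOLLOW sets referred to above (computed the same way, to a fixed point):
  FOLLOW(X) = { $ }

Taking the union: FOLLOW(P) = { $ }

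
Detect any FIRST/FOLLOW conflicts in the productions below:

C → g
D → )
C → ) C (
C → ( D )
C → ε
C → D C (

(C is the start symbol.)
Yes. C → '(' D ')' with FOLLOW(C) on { '(' }

Nullable non-terminals: C.
FIRST sets used below: FIRST(D) = { ')' }

C: nullable alternative(s) C → ε; FOLLOW(C) = { $, '(' }
  C → g: FIRST \ {ε} = { 'g' } — disjoint from FOLLOW(C)
  C → ) C (: FIRST \ {ε} = { ')' } — disjoint from FOLLOW(C)
  C → ( D ): FIRST \ {ε} = { '(' } — overlaps FOLLOW(C) on { '(' }: CONFLICT
  C → ε: FIRST \ {ε} = { } — this is the only nullable alternative, skip
  C → D C (: FIRST \ {ε} = { ')' } — disjoint from FOLLOW(C)

D has no nullable alternative, so no FIRST/FOLLOW check is needed there.

So the grammar has 1 FIRST/FOLLOW conflict (marked CONFLICT above).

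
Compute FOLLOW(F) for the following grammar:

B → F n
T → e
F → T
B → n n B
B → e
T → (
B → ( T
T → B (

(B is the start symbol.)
{ 'n' }

In B → F n: F is followed by n, add FIRST(n) \ {ε} = { 'n' }

Taking the union: FOLLOW(F) = { 'n' }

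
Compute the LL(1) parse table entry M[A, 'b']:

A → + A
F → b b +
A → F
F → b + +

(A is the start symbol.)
A → F

To find M[A, 'b'], we find productions for A where 'b' is in the predict set (PREDICT(N → α) = (FIRST(α) \ {ε}) ∪ (FOLLOW(N) if α ⇒* ε)).

Relevant sets:
  FIRST(F) = { 'b' }

A → + A: PREDICT = { '+' }
A → F: PREDICT = { 'b' }
  'b' is in predict set, so this production goes in M[A, 'b']

M[A, 'b'] = A → F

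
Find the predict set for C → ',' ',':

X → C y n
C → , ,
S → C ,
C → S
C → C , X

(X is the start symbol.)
PREDICT(C → ',' ',') = (FIRST(RHS) \ {ε}) ∪ (FOLLOW(C) if ε ∈ FIRST(RHS), i.e. RHS ⇒* ε)
FIRST(',' ',') = { ',' }
ε ∉ FIRST(',' ','), so FOLLOW(C) is not added.
PREDICT(C → ',' ',') = { ',' }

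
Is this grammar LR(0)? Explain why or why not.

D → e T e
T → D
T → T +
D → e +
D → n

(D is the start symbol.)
Yes, the grammar is LR(0)

Augment with D' → D and build the canonical LR(0) collection (I0 = CLOSURE({[D' → . D]}), then GOTO on every symbol after a dot until no new states appear). It has 9 states:
  I0: { [D → . e +], [D → . e T e], [D → . n], [D' → . D] }  — shift
  I1: { [D' → D .] }  — accept
  I2: { [D → . e +], [D → . e T e], [D → . n], [D → e . +], [D → e . T e], [T → . D], [T → . T +] }  — shift
  I3: { [D → n .] }  — reduce
  I4: { [D → e + .] }  — reduce
  I5: { [T → D .] }  — reduce
  I6: { [D → e T . e], [T → T . +] }  — shift
  I7: { [T → T + .] }  — reduce
  I8: { [D → e T e .] }  — reduce

Every state is either a pure shift/goto state or contains exactly one complete item and nothing to shift — no conflicts. The grammar is LR(0).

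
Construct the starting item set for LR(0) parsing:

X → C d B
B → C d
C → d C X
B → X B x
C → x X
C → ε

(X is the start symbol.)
{ [C → . d C X], [C → . x X], [C → .], [X → . C d B], [X' → . X] }

First, augment the grammar with X' → X
I₀ = CLOSURE({ [X' → . X] }):
  [X' → . X] has the dot before X: add [X → . C d B]
  [X → . C d B] has the dot before C: add [C → . d C X], [C → . x X], [C → .]
No further items can be added.

I₀ = { [C → . d C X], [C → . x X], [C → .], [X → . C d B], [X' → . X] }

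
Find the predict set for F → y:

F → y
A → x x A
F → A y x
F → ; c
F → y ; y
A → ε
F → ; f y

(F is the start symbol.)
PREDICT(F → y) = (FIRST(RHS) \ {ε}) ∪ (FOLLOW(F) if ε ∈ FIRST(RHS), i.e. RHS ⇒* ε)
FIRST(y) = { 'y' }
ε ∉ FIRST(y), so FOLLOW(F) is not added.
PREDICT(F → y) = { 'y' }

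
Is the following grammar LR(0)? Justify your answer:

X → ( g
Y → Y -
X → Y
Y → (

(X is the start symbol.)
Augment with X' → X and build the canonical LR(0) collection (I0 = CLOSURE({[X' → . X]}), then GOTO on every symbol after a dot until no new states appear). It has 6 states:
  I0: { [X → . ( g], [X → . Y], [X' → . X], [Y → . (], [Y → . Y -] }  — shift
  I1: { [X → ( . g], [Y → ( .] }  — shift, reduce
  I2: { [X' → X .] }  — accept
  I3: { [X → Y .], [Y → Y . -] }  — shift, reduce
  I4: { [Y → Y - .] }  — reduce
  I5: { [X → ( g .] }  — reduce

Conflict in state I1:
  Shift-reduce conflict between [Y → ( .] and [X → ( . g]
So the grammar is NOT LR(0).

Answer: No. Shift-reduce conflict between [Y → ( .] and [X → ( . g]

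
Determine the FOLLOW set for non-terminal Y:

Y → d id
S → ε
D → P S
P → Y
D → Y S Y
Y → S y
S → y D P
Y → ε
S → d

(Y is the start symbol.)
{ $, 'd', 'y' }

To compute FOLLOW(Y), find every occurrence of Y on a right-hand side N → α Y β: add FIRST(β) \ {ε}, and if β is empty or nullable also add FOLLOW(N). Iterate to a fixed point.

Y is the start symbol, so $ ∈ FOLLOW(Y).
In P → Y: Y is at the end, add FOLLOW(P)
In D → Y S Y: Y is followed by S Y, add FIRST(S Y) \ {ε} = { 'd', 'y' }
  S Y is nullable, so also add FOLLOW(D)
In D → Y S Y: Y is at the end, add FOLLOW(D)

The FOLLOW sets referred to above (computed the same way, to a fixed point):
  FOLLOW(P) = { 'd', 'y' }
  FOLLOW(D) = { 'd', 'y' }

Taking the union: FOLLOW(Y) = { $, 'd', 'y' }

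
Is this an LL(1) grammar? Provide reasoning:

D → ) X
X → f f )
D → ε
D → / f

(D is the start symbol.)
A grammar is LL(1) if for each non-terminal N with multiple productions, the predict sets of those productions are pairwise disjoint, where PREDICT(N → α) = (FIRST(α) \ {ε}) ∪ (FOLLOW(N) if α ⇒* ε).

Relevant sets:
  FOLLOW(D) = { $ }

For D:
  PREDICT(D → ')' X) = { ')' }
  PREDICT(D → ε) = { $ }
  PREDICT(D → '/' f) = { '/' }
X has a single production, so nothing to check there.

All predict sets are disjoint. The grammar IS LL(1).

Answer: Yes, the grammar is LL(1).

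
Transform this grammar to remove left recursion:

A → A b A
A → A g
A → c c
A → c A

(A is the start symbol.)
A → c c A'
A → c A A'
A' → b A A'
A' → g A'
A' → ε

A is directly left-recursive. The standard transformation for
  A → A α₁ | ... | A α_m | β₁ | ... | β_n
is
  A  → β₁ A' | ... | β_n A'
  A' → α₁ A' | ... | α_m A' | ε

A → c c becomes A → c c A'
A → c A becomes A → c A A'
A → A b A becomes A' → b A A'
A → A g becomes A' → g A'
Add A' → ε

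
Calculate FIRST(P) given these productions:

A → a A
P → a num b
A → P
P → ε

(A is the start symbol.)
{ 'a', ε }

To compute FIRST(P), examine every production with P on the left-hand side, reading each right-hand side left to right until a non-nullable symbol is reached.

From P → a num b:
  - a is a terminal: add 'a' and stop
From P → ε:
  - ε-production, so ε ∈ FIRST(P)

Collecting: FIRST(P) = { 'a', ε }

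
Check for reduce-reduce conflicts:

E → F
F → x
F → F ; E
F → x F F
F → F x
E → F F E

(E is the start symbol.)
Yes — I7: [F → F x .] vs [F → x .]

Augment with E' → E and build the canonical LR(0) collection (I0 = CLOSURE({[E' → . E]}), then GOTO on every symbol after a dot until no new states appear). It has 12 states:
  I0: { [E → . F F E], [E → . F], [E' → . E], [F → . F ; E], [F → . F x], [F → . x F F], [F → . x] }  — shift
  I1: { [E' → E .] }  — accept
  I2: { [E → F . F E], [E → F .], [F → . F ; E], [F → . F x], [F → . x F F], [F → . x], [F → F . ; E], [F → F . x] }  — shift, reduce
  I3: { [F → . F ; E], [F → . F x], [F → . x F F], [F → . x], [F → x . F F], [F → x .] }  — shift, reduce
  I4: { [F → . F ; E], [F → . F x], [F → . x F F], [F → . x], [F → F . ; E], [F → F . x], [F → x F . F] }  — shift
  I5: { [E → . F F E], [E → . F], [F → . F ; E], [F → . F x], [F → . x F F], [F → . x], [F → F ; . E] }  — shift
  I6: { [F → F . ; E], [F → F . x], [F → x F F .] }  — shift, reduce
  I7: { [F → . F ; E], [F → . F x], [F → . x F F], [F → . x], [F → F x .], [F → x . F F], [F → x .] }  — shift, 2 reduces
  I8: { [F → F x .] }  — reduce
  I9: { [F → F ; E .] }  — reduce
  I10: { [E → . F F E], [E → . F], [E → F F . E], [F → . F ; E], [F → . F x], [F → . x F F], [F → . x], [F → F . ; E], [F → F . x] }  — shift
  I11: { [E → F F E .] }  — reduce

I7 contains complete items [F → F x .], [F → x .] — reduce-reduce conflict.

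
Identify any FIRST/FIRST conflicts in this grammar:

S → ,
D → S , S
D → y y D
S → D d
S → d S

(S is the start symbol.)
Yes. S → ',' / S → D d on { ',' }; S → D d / S → d S on { 'd' }; D → S ',' S / D → y y D on { 'y' }

FIRST sets of the non-terminals at (or reachable through a nullable prefix from) the front of some alternative:
  FIRST(D) = { ',', 'd', 'y' }
  FIRST(S) = { ',', 'd', 'y' }

Productions for S:
  S → ,: FIRST = { ',' }
  S → D d: FIRST = { ',', 'd', 'y' }
  S → d S: FIRST = { 'd' }
Productions for D:
  D → S , S: FIRST = { ',', 'd', 'y' }
  D → y y D: FIRST = { 'y' }

Conflict for S: S → , and S → D d
  Overlap: { ',' }
Conflict for S: S → D d and S → d S
  Overlap: { 'd' }
Conflict for D: D → S , S and D → y y D
  Overlap: { 'y' }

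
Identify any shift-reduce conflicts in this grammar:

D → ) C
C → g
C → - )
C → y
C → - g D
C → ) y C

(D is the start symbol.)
A shift-reduce conflict occurs when an LR(0) state has both:
  - a complete (reduce) item [A → α .] (dot at the end), and
  - a shift item [B → β . c γ] (dot before a terminal).

Augment with D' → D and build the canonical LR(0) collection (I0 = CLOSURE({[D' → . D]}), then GOTO on every symbol after a dot until no new states appear). It has 13 states:
  I0: { [D → . ) C], [D' → . D] }  — shift
  I1: { [C → . ) y C], [C → . - )], [C → . - g D], [C → . g], [C → . y], [D → ) . C] }  — shift
  I2: { [D' → D .] }  — accept
  I3: { [C → ) . y C] }  — shift
  I4: { [C → - . )], [C → - . g D] }  — shift
  I5: { [D → ) C .] }  — reduce
  I6: { [C → g .] }  — reduce
  I7: { [C → y .] }  — reduce
  I8: { [C → - ) .] }  — reduce
  I9: { [C → - g . D], [D → . ) C] }  — shift
  I10: { [C → - g D .] }  — reduce
  I11: { [C → ) y . C], [C → . ) y C], [C → . - )], [C → . - g D], [C → . g], [C → . y] }  — shift
  I12: { [C → ) y C .] }  — reduce

No state contains both a complete item and a shift item.

Answer: No shift-reduce conflicts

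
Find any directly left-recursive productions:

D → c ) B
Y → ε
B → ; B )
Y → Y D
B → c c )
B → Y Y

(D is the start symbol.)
Direct left recursion occurs when N → N α for some non-terminal N (the right-hand side begins with the left-hand side itself).

D → c ) B: starts with c
Y → ε: starts with ε
B → ; B ): starts with ';'
Y → Y D: LEFT RECURSIVE (starts with Y)
B → c c ): starts with c
B → Y Y: starts with Y

The grammar has direct left recursion on: Y.

Answer: Yes, Y is left-recursive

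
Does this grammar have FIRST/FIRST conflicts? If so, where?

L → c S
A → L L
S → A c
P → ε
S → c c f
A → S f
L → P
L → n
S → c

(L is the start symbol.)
FIRST sets of the non-terminals at (or reachable through a nullable prefix from) the front of some alternative:
  FIRST(P) = { ε }
  FIRST(L) = { 'c', 'n', ε }
  FIRST(S) = { 'c', 'n' }
  FIRST(A) = { 'c', 'n', ε }

Productions for L:
  L → c S: FIRST = { 'c' }
  L → P: FIRST = { ε }
  L → n: FIRST = { 'n' }
Productions for A:
  A → L L: FIRST = { 'c', 'n', ε }
  A → S f: FIRST = { 'c', 'n' }
Productions for S:
  S → A c: FIRST = { 'c', 'n' }
  S → c c f: FIRST = { 'c' }
  S → c: FIRST = { 'c' }
P has only one production, so no FIRST/FIRST conflict is possible there.

Conflict for A: A → L L and A → S f
  Overlap: { 'c', 'n' }
Conflict for S: S → A c and S → c c f
  Overlap: { 'c' }
Conflict for S: S → A c and S → c
  Overlap: { 'c' }
Conflict for S: S → c c f and S → c
  Overlap: { 'c' }

Answer: Yes. A → L L / A → S f on { 'c', 'n' }; S → A c / S → c c f on { 'c' }; S → A c / S → c on { 'c' }; S → c c f / S → c on { 'c' }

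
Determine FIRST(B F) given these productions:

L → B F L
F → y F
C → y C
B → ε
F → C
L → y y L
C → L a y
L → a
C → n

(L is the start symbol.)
FIRST sets of the non-terminals involved (from the grammar, by fixed-point iteration):
  FIRST(B) = { ε }
  FIRST(F) = { 'a', 'n', 'y' }

To compute FIRST(B F), process the symbols left to right:
Symbol B is a non-terminal. Add FIRST(B) \ {ε} = { }
B is nullable (ε ∈ FIRST(B)), continue to the next symbol.
Symbol F is a non-terminal. Add FIRST(F) \ {ε} = { 'a', 'n', 'y' }
F is not nullable (ε ∉ FIRST(F)), so stop here.
FIRST(B F) = { 'a', 'n', 'y' }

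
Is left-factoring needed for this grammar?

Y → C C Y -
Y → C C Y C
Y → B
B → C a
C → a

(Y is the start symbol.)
Left-factoring is needed when two productions for the same non-terminal
share a common prefix on the right-hand side.

Productions for Y:
  Y → C C Y -
  Y → C C Y C
  Y → B

Found common prefix 'C C Y' in productions for Y

Answer: Yes, Y has productions with common prefix 'C C Y'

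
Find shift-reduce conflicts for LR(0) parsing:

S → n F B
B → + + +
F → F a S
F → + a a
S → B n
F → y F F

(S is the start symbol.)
A shift-reduce conflict occurs when an LR(0) state has both:
  - a complete (reduce) item [A → α .] (dot at the end), and
  - a shift item [B → β . c γ] (dot before a terminal).

Augment with S' → S and build the canonical LR(0) collection (I0 = CLOSURE({[S' → . S]}), then GOTO on every symbol after a dot until no new states appear). It has 18 states:
  I0: { [B → . + + +], [S → . B n], [S → . n F B], [S' → . S] }  — shift
  I1: { [B → + . + +] }  — shift
  I2: { [S → B . n] }  — shift
  I3: { [S' → S .] }  — accept
  I4: { [F → . + a a], [F → . F a S], [F → . y F F], [S → n . F B] }  — shift
  I5: { [F → + . a a] }  — shift
  I6: { [B → . + + +], [F → F . a S], [S → n F . B] }  — shift
  I7: { [F → . + a a], [F → . F a S], [F → . y F F], [F → y . F F] }  — shift
  I8: { [F → . + a a], [F → . F a S], [F → . y F F], [F → F . a S], [F → y F . F] }  — shift
  I9: { [F → F . a S], [F → y F F .] }  — shift, reduce
  I10: { [B → . + + +], [F → F a . S], [S → . B n], [S → . n F B] }  — shift
  I11: { [F → F a S .] }  — reduce
  I12: { [S → n F B .] }  — reduce
  I13: { [F → + a . a] }  — shift
  I14: { [F → + a a .] }  — reduce
  I15: { [S → B n .] }  — reduce
  I16: { [B → + + . +] }  — shift
  I17: { [B → + + + .] }  — reduce

I9 contains reduce item [F → y F F .] and shift item [F → F . a S] — shift-reduce conflict.

Answer: Yes — I9: [F → y F F .] vs [F → F . a S]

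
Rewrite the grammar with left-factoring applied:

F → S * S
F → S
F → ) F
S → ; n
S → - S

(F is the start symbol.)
F → S F'
F' → * S
F' → ε
F → ) F
S → ; n
S → - S

Left-factoring transforms A → αβ₁ | αβ₂ into A → αA' and A' → β₁ | β₂
(α is the longest common prefix among the alternatives). Repeat until
no nonterminal has two alternatives with a common prefix.

Round 1: F has alternatives sharing prefix 'S'. Introduce F': F → S F'
  Add: F' → * S
  Add: F' → ε

No remaining common prefixes — done.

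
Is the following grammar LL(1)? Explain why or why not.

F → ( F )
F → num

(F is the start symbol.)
For F:
  PREDICT(F → '(' F ')') = { '(' }
  PREDICT(F → num) = { 'num' }

All predict sets are disjoint. The grammar IS LL(1).

Answer: Yes, the grammar is LL(1).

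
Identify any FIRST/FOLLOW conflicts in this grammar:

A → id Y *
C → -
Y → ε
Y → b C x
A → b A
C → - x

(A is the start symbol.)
A FIRST/FOLLOW conflict occurs when a non-terminal N has a nullable alternative N → β (β ⇒* ε) and another alternative N → α with FIRST(α) ∩ FOLLOW(N) ≠ ∅: on such a lookahead the parser cannot decide between expanding α and letting N vanish via β.

Nullable non-terminals: Y.

Y: nullable alternative(s) Y → ε; FOLLOW(Y) = { '*' }
  Y → ε: FIRST \ {ε} = { } — this is the only nullable alternative, skip
  Y → b C x: FIRST \ {ε} = { 'b' } — disjoint from FOLLOW(Y)

A, C have no nullable alternative, so no FIRST/FOLLOW check is needed there.

No FIRST/FOLLOW conflicts found.

Answer: No FIRST/FOLLOW conflicts.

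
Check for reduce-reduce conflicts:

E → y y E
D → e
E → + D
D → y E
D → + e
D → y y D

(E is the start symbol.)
Yes — I14: [D → y E .] vs [E → y y E .]

Augment with E' → E and build the canonical LR(0) collection (I0 = CLOSURE({[E' → . E]}), then GOTO on every symbol after a dot until no new states appear). It has 16 states:
  I0: { [E → . + D], [E → . y y E], [E' → . E] }  — shift
  I1: { [D → . + e], [D → . e], [D → . y E], [D → . y y D], [E → + . D] }  — shift
  I2: { [E' → E .] }  — accept
  I3: { [E → y . y E] }  — shift
  I4: { [E → . + D], [E → . y y E], [E → y y . E] }  — shift
  I5: { [E → y y E .] }  — reduce
  I6: { [D → + . e] }  — shift
  I7: { [E → + D .] }  — reduce
  I8: { [D → e .] }  — reduce
  I9: { [D → y . E], [D → y . y D], [E → . + D], [E → . y y E] }  — shift
  I10: { [D → y E .] }  — reduce
  I11: { [D → . + e], [D → . e], [D → . y E], [D → . y y D], [D → y y . D], [E → y . y E] }  — shift
  I12: { [D → y y D .] }  — reduce
  I13: { [D → y . E], [D → y . y D], [E → . + D], [E → . y y E], [E → y y . E] }  — shift
  I14: { [D → y E .], [E → y y E .] }  — 2 reduces
  I15: { [D → + e .] }  — reduce

I14 contains complete items [D → y E .], [E → y y E .] — reduce-reduce conflict.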